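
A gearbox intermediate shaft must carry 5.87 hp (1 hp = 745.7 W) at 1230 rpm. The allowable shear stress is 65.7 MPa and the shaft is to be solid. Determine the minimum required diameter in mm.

ω = 2π·1230/60 = 128.8 rad/s, so T = P/ω = 5.87×745.7 / 128.8 = 33.98 N·m.
For a solid shaft τ_max = 16T/(πd³), so d = (16T/(π τ_allow))^(1/3) = (16·33.98/(π·6.57×10^7))^(1/3) = 0.01381 m.

13.8 mm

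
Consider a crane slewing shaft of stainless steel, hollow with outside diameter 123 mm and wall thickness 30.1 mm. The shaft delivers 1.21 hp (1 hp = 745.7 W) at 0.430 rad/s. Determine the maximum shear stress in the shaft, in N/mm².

ω = 0.430 rad/s, so T = P/ω = 1.21×745.7 / 0.4300 = 2098 N·m.
J = π(d_o⁴ − d_i⁴)/32 = π(0.123⁴ − 0.0628⁴)/32 = 2.094×10^-5 m⁴.
τ_max = T·r/J = 2098 × 0.0615 / 2.094×10^-5 = 6.162×10^6 Pa.

6.16 N/mm²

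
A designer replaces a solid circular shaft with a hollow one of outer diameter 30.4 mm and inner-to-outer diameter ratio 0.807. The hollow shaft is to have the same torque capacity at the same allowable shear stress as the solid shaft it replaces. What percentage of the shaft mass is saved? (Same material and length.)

49.6 %

Equal τ_max and T ⇒ the solid shaft needs d_s³ = d_o³(1−k⁴), so d_s = 30.4·(1−0.807⁴)^(1/3) = 25.29 mm.
Area ratio A_h/A_s = d_o²(1−k²)/d_s² = (1−k²)/(1−k⁴)^(2/3) = 0.5038.
Mass saving = 1 − 0.5038 = 49.6 %.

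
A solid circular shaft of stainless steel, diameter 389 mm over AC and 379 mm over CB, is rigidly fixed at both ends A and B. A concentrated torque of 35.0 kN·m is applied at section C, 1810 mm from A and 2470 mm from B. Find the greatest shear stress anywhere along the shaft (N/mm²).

Compatibility: T_A·a/J_AC = T_B·b/J_CB with T_A + T_B = T₀.
J_AC = 2.25×10^-3 m⁴, J_CB = 2.03×10^-3 m⁴, so T_A = T₀·(J_AC/a)/((J_AC/a)+(J_CB/b)) = 21080 N·m, T_B = 13920 N·m.
τ in each portion: τ_AC = 1.82×10^6 Pa, τ_CB = 1.30×10^6 Pa; maximum is in AC.
τ_max = T_AC·r/J = 21080·0.195/2.25×10^-3 = 1.824×10^6 Pa.

1.82 N/mm²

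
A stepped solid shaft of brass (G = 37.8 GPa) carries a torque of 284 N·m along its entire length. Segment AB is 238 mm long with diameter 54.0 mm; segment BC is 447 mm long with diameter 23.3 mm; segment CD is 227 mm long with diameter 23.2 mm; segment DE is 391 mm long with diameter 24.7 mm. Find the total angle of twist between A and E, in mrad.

J_AB = π(0.0540)⁴/32 = 8.35×10^-7 m⁴; J_BC = π(0.0233)⁴/32 = 2.89×10^-8 m⁴; J_CD = π(0.0232)⁴/32 = 2.84×10^-8 m⁴; J_DE = π(0.0247)⁴/32 = 3.65×10^-8 m⁴.
θ = (T/G)·Σ L_i/J_i = (284.0/37.8×10⁹)·(0.238/8.35×10^-7 + 0.447/2.89×10^-8 + 0.227/2.84×10^-8 + 0.391/3.65×10^-8) = 0.2586 rad.

259 mrad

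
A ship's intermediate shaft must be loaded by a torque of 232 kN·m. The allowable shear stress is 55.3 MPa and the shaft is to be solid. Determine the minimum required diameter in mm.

For a solid shaft τ_max = 16T/(πd³), so d = (16T/(π τ_allow))^(1/3) = (16·232000/(π·5.53×10^7))^(1/3) = 0.2775 m.

277 mm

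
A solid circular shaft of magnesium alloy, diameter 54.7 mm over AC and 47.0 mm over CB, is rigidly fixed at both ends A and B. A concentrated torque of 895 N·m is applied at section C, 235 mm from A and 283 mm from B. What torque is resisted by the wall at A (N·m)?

616 N·m

Compatibility: T_A·a/J_AC = T_B·b/J_CB with T_A + T_B = T₀.
J_AC = 8.79×10^-7 m⁴, J_CB = 4.79×10^-7 m⁴, so T_A = T₀·(J_AC/a)/((J_AC/a)+(J_CB/b)) = 616.1 N·m, T_B = 278.9 N·m.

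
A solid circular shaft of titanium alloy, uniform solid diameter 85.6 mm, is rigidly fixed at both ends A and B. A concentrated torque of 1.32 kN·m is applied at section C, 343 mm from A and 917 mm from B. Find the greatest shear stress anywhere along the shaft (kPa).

7800 kPa

With uniform GJ and both ends fixed, compatibility θ_AC = θ_CB gives T_A·a = T_B·b, together with T_A + T_B = T₀.
T_A = T₀·b/(a+b) = 1320·917/1260 = 960.7 N·m; T_B = 359.3 N·m.
τ in each portion: τ_AC = 7.80×10^6 Pa, τ_CB = 2.92×10^6 Pa; maximum is in AC.
τ_max = T_AC·r/J = 960.7·0.0428/5.27×10^-6 = 7.800×10^6 Pa.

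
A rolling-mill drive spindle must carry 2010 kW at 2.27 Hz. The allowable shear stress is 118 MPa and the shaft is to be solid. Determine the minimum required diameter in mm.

183 mm

ω = 2π·2.27 = 14.26 rad/s, so T = P/ω = 2010×10³ / 14.26 = 140900 N·m.
For a solid shaft τ_max = 16T/(πd³), so d = (16T/(π τ_allow))^(1/3) = (16·140900/(π·1.18×10^8))^(1/3) = 0.1825 m.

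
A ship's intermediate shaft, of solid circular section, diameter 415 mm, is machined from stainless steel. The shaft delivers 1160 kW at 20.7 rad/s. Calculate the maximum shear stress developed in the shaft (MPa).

ω = 20.7 rad/s, so T = P/ω = 1160×10³ / 20.70 = 56040 N·m.
J = πd⁴/32 = π(0.415)⁴/32 = 2.912×10^-3 m⁴.
τ_max = T·r/J = 56040 × 0.207 / 2.912×10^-3 = 3.993×10^6 Pa.

3.99 MPa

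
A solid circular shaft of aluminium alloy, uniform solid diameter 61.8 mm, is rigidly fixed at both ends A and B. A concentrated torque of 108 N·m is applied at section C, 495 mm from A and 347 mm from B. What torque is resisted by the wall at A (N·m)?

With uniform GJ and both ends fixed, compatibility θ_AC = θ_CB gives T_A·a = T_B·b, together with T_A + T_B = T₀.
T_A = T₀·b/(a+b) = 108.0·347/842.0 = 44.51 N·m; T_B = 63.49 N·m.

44.5 N·m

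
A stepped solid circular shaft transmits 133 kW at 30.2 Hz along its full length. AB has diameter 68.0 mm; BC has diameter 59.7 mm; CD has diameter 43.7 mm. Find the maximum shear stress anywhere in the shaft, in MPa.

42.8 MPa

ω = 2π·30.2 = 189.8 rad/s, so T = P/ω = 133×10³ / 189.8 = 700.9 N·m.
Under the same torque, τ_max = 16T/(πd³) is largest where d is smallest — segment CD (d = 43.7 mm).
τ_max = 16·700.9/(π·(0.0437)³) = 4.278×10^7 Pa.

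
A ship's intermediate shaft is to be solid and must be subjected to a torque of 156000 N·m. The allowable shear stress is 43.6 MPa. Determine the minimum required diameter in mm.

For a solid shaft τ_max = 16T/(πd³), so d = (16T/(π τ_allow))^(1/3) = (16·156000/(π·4.36×10^7))^(1/3) = 0.2631 m.

263 mm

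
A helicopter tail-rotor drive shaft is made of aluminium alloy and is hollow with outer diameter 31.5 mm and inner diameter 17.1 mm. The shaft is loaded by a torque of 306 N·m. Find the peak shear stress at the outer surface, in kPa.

J = π(d_o⁴ − d_i⁴)/32 = π(0.0315⁴ − 0.0171⁴)/32 = 8.826×10^-8 m⁴.
τ_max = T·r/J = 306.0 × 0.0158 / 8.826×10^-8 = 5.460×10^7 Pa.

54600 kPa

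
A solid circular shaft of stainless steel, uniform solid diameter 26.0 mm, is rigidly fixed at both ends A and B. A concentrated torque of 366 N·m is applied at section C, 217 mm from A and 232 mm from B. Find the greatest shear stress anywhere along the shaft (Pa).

With uniform GJ and both ends fixed, compatibility θ_AC = θ_CB gives T_A·a = T_B·b, together with T_A + T_B = T₀.
T_A = T₀·b/(a+b) = 366.0·232/449.0 = 189.1 N·m; T_B = 176.9 N·m.
τ in each portion: τ_AC = 5.48×10^7 Pa, τ_CB = 5.13×10^7 Pa; maximum is in AC.
τ_max = T_AC·r/J = 189.1·0.0130/4.49×10^-8 = 5.480×10^7 Pa.

5.48e7 Pa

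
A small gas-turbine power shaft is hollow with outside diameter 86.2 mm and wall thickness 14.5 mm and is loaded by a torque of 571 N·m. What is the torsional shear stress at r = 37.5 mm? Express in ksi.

0.711 ksi

J = π(d_o⁴ − d_i⁴)/32 = π(0.0862⁴ − 0.0572⁴)/32 = 4.369×10^-6 m⁴.
Shear stress varies linearly with radius: τ = T·r/J = 571.0 × 0.0375 / 4.369×10^-6 = 4.901×10^6 Pa.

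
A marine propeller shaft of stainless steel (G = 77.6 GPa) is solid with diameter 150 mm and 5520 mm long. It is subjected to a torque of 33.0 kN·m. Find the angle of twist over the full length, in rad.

J = πd⁴/32 = π(0.150)⁴/32 = 4.970×10^-5 m⁴.
θ = T·L/(G·J) = 33000 × 5.52 / (77.6×10⁹ × 4.970×10^-5) = 0.04723 rad.

0.0472 rad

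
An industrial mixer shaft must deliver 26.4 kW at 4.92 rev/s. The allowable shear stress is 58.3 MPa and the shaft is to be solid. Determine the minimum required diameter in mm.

42.1 mm

ω = 2π·4.92 = 30.91 rad/s, so T = P/ω = 26.4×10³ / 30.91 = 854.0 N·m.
For a solid shaft τ_max = 16T/(πd³), so d = (16T/(π τ_allow))^(1/3) = (16·854.0/(π·5.83×10^7))^(1/3) = 0.04210 m.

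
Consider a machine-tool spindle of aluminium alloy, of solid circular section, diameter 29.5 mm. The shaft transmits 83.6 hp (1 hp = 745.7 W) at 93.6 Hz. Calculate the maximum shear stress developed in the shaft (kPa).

21000 kPa

ω = 2π·93.6 = 588.1 rad/s, so T = P/ω = 83.6×745.7 / 588.1 = 106.0 N·m.
J = πd⁴/32 = π(0.0295)⁴/32 = 7.435×10^-8 m⁴.
τ_max = T·r/J = 106.0 × 0.0147 / 7.435×10^-8 = 2.103×10^7 Pa.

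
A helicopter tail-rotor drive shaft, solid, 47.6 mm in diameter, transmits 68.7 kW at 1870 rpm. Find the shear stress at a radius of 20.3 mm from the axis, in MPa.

ω = 2π·1870/60 = 195.8 rad/s, so T = P/ω = 68.7×10³ / 195.8 = 350.8 N·m.
J = πd⁴/32 = π(0.0476)⁴/32 = 5.040×10^-7 m⁴.
Shear stress varies linearly with radius: τ = T·r/J = 350.8 × 0.0203 / 5.040×10^-7 = 1.413×10^7 Pa.

14.1 MPa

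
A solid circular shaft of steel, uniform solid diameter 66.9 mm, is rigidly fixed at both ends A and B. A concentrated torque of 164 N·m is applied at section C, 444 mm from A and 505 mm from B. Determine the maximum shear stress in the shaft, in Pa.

With uniform GJ and both ends fixed, compatibility θ_AC = θ_CB gives T_A·a = T_B·b, together with T_A + T_B = T₀.
T_A = T₀·b/(a+b) = 164.0·505/949.0 = 87.27 N·m; T_B = 76.73 N·m.
τ in each portion: τ_AC = 1.48×10^6 Pa, τ_CB = 1.31×10^6 Pa; maximum is in AC.
τ_max = T_AC·r/J = 87.27·0.0335/1.97×10^-6 = 1.484×10^6 Pa.

1.48e6 Pa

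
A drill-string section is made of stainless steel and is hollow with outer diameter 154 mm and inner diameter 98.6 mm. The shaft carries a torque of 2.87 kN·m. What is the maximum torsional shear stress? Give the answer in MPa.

4.81 MPa

J = π(d_o⁴ − d_i⁴)/32 = π(0.154⁴ − 0.0986⁴)/32 = 4.594×10^-5 m⁴.
τ_max = T·r/J = 2870 × 0.0770 / 4.594×10^-5 = 4.810×10^6 Pa.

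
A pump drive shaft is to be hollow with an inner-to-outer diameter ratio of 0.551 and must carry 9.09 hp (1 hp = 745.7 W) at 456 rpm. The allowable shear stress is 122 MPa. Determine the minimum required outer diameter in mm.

ω = 2π·456/60 = 47.75 rad/s, so T = P/ω = 9.09×745.7 / 47.75 = 141.9 N·m.
For a hollow shaft with d_i/d_o = 0.551: τ_max = 16T/(π d_o³ (1−k⁴)), so d_o = [16T/(π τ_allow (1−k⁴))]^(1/3) = [16·141.9/(π·1.22×10^8·0.9078)]^(1/3) = 0.01869 m.

18.7 mm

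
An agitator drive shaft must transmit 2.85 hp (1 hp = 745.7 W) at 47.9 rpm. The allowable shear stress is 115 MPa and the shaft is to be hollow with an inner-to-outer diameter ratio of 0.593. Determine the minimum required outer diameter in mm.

ω = 2π·47.9/60 = 5.016 rad/s, so T = P/ω = 2.85×745.7 / 5.016 = 423.7 N·m.
For a hollow shaft with d_i/d_o = 0.593: τ_max = 16T/(π d_o³ (1−k⁴)), so d_o = [16T/(π τ_allow (1−k⁴))]^(1/3) = [16·423.7/(π·1.15×10^8·0.8763)]^(1/3) = 0.02777 m.

27.8 mm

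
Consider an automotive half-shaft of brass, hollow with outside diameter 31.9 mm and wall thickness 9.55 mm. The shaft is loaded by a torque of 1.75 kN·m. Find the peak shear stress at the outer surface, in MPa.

282 MPa

J = π(d_o⁴ − d_i⁴)/32 = π(0.0319⁴ − 0.0128⁴)/32 = 9.903×10^-8 m⁴.
τ_max = T·r/J = 1750 × 0.0159 / 9.903×10^-8 = 2.819×10^8 Pa.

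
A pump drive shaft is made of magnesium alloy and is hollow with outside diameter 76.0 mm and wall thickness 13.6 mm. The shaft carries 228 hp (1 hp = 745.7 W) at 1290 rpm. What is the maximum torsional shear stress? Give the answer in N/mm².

17.6 N/mm²

ω = 2π·1290/60 = 135.1 rad/s, so T = P/ω = 228×745.7 / 135.1 = 1259 N·m.
J = π(d_o⁴ − d_i⁴)/32 = π(0.0760⁴ − 0.0488⁴)/32 = 2.719×10^-6 m⁴.
τ_max = T·r/J = 1259 × 0.0380 / 2.719×10^-6 = 1.759×10^7 Pa.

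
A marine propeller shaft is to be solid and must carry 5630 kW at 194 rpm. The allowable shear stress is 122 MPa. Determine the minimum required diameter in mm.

226 mm

ω = 2π·194/60 = 20.32 rad/s, so T = P/ω = 5630×10³ / 20.32 = 277100 N·m.
For a solid shaft τ_max = 16T/(πd³), so d = (16T/(π τ_allow))^(1/3) = (16·277100/(π·1.22×10^8))^(1/3) = 0.2262 m.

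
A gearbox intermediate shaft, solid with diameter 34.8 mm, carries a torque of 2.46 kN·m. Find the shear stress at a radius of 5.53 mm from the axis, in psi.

J = πd⁴/32 = π(0.0348)⁴/32 = 1.440×10^-7 m⁴.
Shear stress varies linearly with radius: τ = T·r/J = 2460 × 0.00553 / 1.440×10^-7 = 9.448×10^7 Pa.

13700 psi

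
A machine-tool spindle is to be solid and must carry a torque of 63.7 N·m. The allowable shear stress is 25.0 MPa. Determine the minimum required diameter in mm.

23.5 mm

For a solid shaft τ_max = 16T/(πd³), so d = (16T/(π τ_allow))^(1/3) = (16·63.70/(π·2.50×10^7))^(1/3) = 0.02350 m.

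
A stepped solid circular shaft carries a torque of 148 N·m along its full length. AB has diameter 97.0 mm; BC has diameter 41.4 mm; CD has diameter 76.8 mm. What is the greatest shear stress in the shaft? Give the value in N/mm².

10.6 N/mm²

Under the same torque, τ_max = 16T/(πd³) is largest where d is smallest — segment BC (d = 41.4 mm).
τ_max = 16·148.0/(π·(0.0414)³) = 1.062×10^7 Pa.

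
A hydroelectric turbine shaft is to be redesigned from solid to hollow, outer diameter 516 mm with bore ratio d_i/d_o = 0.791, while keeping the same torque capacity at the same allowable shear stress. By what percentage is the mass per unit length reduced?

47.9 %

Equal τ_max and T ⇒ the solid shaft needs d_s³ = d_o³(1−k⁴), so d_s = 516·(1−0.791⁴)^(1/3) = 437.3 mm.
Area ratio A_h/A_s = d_o²(1−k²)/d_s² = (1−k²)/(1−k⁴)^(2/3) = 0.5213.
Mass saving = 1 − 0.5213 = 47.9 %.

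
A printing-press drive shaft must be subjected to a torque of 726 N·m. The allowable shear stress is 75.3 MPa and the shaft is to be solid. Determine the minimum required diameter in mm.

For a solid shaft τ_max = 16T/(πd³), so d = (16T/(π τ_allow))^(1/3) = (16·726.0/(π·7.53×10^7))^(1/3) = 0.03662 m.

36.6 mm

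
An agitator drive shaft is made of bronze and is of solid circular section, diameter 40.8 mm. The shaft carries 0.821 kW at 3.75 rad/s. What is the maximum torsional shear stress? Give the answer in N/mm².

ω = 3.75 rad/s, so T = P/ω = 0.821×10³ / 3.750 = 218.9 N·m.
J = πd⁴/32 = π(0.0408)⁴/32 = 2.720×10^-7 m⁴.
τ_max = T·r/J = 218.9 × 0.0204 / 2.720×10^-7 = 1.642×10^7 Pa.

16.4 N/mm²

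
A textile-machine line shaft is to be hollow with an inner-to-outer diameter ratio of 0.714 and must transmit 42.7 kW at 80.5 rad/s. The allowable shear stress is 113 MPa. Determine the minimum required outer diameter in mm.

ω = 80.5 rad/s, so T = P/ω = 42.7×10³ / 80.50 = 530.4 N·m.
For a hollow shaft with d_i/d_o = 0.714: τ_max = 16T/(π d_o³ (1−k⁴)), so d_o = [16T/(π τ_allow (1−k⁴))]^(1/3) = [16·530.4/(π·1.13×10^8·0.7401)]^(1/3) = 0.03185 m.

31.8 mm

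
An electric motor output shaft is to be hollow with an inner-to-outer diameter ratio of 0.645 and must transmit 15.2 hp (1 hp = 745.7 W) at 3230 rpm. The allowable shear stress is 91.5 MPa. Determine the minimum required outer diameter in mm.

13.1 mm

ω = 2π·3230/60 = 338.2 rad/s, so T = P/ω = 15.2×745.7 / 338.2 = 33.51 N·m.
For a hollow shaft with d_i/d_o = 0.645: τ_max = 16T/(π d_o³ (1−k⁴)), so d_o = [16T/(π τ_allow (1−k⁴))]^(1/3) = [16·33.51/(π·9.15×10^7·0.8269)]^(1/3) = 0.01311 m.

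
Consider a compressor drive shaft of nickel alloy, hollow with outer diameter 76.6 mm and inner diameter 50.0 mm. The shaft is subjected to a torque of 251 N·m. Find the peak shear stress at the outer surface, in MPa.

3.48 MPa

J = π(d_o⁴ − d_i⁴)/32 = π(0.0766⁴ − 0.0500⁴)/32 = 2.766×10^-6 m⁴.
τ_max = T·r/J = 251.0 × 0.0383 / 2.766×10^-6 = 3.475×10^6 Pa.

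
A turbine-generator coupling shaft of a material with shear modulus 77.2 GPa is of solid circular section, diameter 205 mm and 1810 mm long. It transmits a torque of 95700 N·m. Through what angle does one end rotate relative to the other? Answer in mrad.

12.9 mrad

J = πd⁴/32 = π(0.205)⁴/32 = 1.734×10^-4 m⁴.
θ = T·L/(G·J) = 95700 × 1.81 / (77.2×10⁹ × 1.734×10^-4) = 0.01294 rad.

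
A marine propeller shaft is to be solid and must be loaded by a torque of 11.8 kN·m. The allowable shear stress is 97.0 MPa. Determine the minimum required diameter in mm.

85.2 mm

For a solid shaft τ_max = 16T/(πd³), so d = (16T/(π τ_allow))^(1/3) = (16·11800/(π·9.70×10^7))^(1/3) = 0.08525 m.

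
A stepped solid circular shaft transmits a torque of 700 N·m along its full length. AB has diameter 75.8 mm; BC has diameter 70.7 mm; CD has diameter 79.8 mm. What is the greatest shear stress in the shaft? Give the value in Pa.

1.01e7 Pa

Under the same torque, τ_max = 16T/(πd³) is largest where d is smallest — segment BC (d = 70.7 mm).
τ_max = 16·700.0/(π·(0.0707)³) = 1.009×10^7 Pa.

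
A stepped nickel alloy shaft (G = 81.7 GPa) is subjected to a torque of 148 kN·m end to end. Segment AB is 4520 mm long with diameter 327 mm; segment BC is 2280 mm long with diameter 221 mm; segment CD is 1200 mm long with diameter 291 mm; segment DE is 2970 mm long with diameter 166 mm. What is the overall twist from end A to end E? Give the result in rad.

0.100 rad

J_AB = π(0.327)⁴/32 = 1.12×10^-3 m⁴; J_BC = π(0.221)⁴/32 = 2.34×10^-4 m⁴; J_CD = π(0.291)⁴/32 = 7.04×10^-4 m⁴; J_DE = π(0.166)⁴/32 = 7.45×10^-5 m⁴.
θ = (T/G)·Σ L_i/J_i = (148000/81.7×10⁹)·(4.52/1.12×10^-3 + 2.28/2.34×10^-4 + 1.20/7.04×10^-4 + 2.97/7.45×10^-5) = 0.1002 rad.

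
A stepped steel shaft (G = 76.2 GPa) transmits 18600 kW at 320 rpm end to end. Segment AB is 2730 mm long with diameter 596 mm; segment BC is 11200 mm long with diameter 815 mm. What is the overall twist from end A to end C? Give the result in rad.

0.00349 rad

ω = 2π·320/60 = 33.51 rad/s, so T = P/ω = 18600×10³ / 33.51 = 555100 N·m.
J_AB = π(0.596)⁴/32 = 0.0124 m⁴; J_BC = π(0.815)⁴/32 = 0.0433 m⁴.
θ = (T/G)·Σ L_i/J_i = (555100/76.2×10⁹)·(2.73/0.0124 + 11.2/0.0433) = 3.489×10^-3 rad.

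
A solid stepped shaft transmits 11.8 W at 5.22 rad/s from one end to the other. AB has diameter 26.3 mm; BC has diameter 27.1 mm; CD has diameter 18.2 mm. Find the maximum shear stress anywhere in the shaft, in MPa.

ω = 5.22 rad/s, so T = P/ω = 11.8 / 5.220 = 2.261 N·m.
Under the same torque, τ_max = 16T/(πd³) is largest where d is smallest — segment CD (d = 18.2 mm).
τ_max = 16·2.261/(π·(0.0182)³) = 1.910×10^6 Pa.

1.91 MPa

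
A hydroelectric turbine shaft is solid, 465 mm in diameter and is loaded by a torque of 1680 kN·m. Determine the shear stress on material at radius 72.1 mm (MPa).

J = πd⁴/32 = π(0.465)⁴/32 = 4.590×10^-3 m⁴.
Shear stress varies linearly with radius: τ = T·r/J = 1.680e6 × 0.0721 / 4.590×10^-3 = 2.639×10^7 Pa.

26.4 MPa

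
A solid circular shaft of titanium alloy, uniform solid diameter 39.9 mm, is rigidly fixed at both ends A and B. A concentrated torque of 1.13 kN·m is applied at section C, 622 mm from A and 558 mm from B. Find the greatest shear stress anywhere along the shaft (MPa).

With uniform GJ and both ends fixed, compatibility θ_AC = θ_CB gives T_A·a = T_B·b, together with T_A + T_B = T₀.
T_A = T₀·b/(a+b) = 1130·558/1180 = 534.4 N·m; T_B = 595.6 N·m.
τ in each portion: τ_AC = 4.28×10^7 Pa, τ_CB = 4.78×10^7 Pa; maximum is in CB.
τ_max = T_CB·r/J = 595.6·0.0199/2.49×10^-7 = 4.776×10^7 Pa.

47.8 MPa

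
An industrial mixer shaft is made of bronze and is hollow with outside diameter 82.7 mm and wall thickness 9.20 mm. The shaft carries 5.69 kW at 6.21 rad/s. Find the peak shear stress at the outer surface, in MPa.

ω = 6.21 rad/s, so T = P/ω = 5.69×10³ / 6.210 = 916.3 N·m.
J = π(d_o⁴ − d_i⁴)/32 = π(0.0827⁴ − 0.0643⁴)/32 = 2.914×10^-6 m⁴.
τ_max = T·r/J = 916.3 × 0.0414 / 2.914×10^-6 = 1.300×10^7 Pa.

13.0 MPa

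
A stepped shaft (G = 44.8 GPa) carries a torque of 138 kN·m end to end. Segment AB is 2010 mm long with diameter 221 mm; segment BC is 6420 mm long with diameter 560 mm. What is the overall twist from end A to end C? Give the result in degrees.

J_AB = π(0.221)⁴/32 = 2.34×10^-4 m⁴; J_BC = π(0.560)⁴/32 = 9.65×10^-3 m⁴.
θ = (T/G)·Σ L_i/J_i = (138000/44.8×10⁹)·(2.01/2.34×10^-4 + 6.42/9.65×10^-3) = 0.02849 rad.

1.63°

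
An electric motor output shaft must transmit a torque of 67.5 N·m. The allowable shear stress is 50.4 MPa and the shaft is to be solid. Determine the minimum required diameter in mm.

19.0 mm

For a solid shaft τ_max = 16T/(πd³), so d = (16T/(π τ_allow))^(1/3) = (16·67.50/(π·5.04×10^7))^(1/3) = 0.01896 m.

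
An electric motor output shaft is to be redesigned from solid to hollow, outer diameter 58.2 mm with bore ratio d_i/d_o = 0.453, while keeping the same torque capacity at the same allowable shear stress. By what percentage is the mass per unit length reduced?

18.2 %

Equal τ_max and T ⇒ the solid shaft needs d_s³ = d_o³(1−k⁴), so d_s = 58.2·(1−0.453⁴)^(1/3) = 57.37 mm.
Area ratio A_h/A_s = d_o²(1−k²)/d_s² = (1−k²)/(1−k⁴)^(2/3) = 0.8179.
Mass saving = 1 − 0.8179 = 18.2 %.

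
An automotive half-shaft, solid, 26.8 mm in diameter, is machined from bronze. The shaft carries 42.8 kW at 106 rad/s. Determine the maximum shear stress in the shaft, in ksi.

ω = 106 rad/s, so T = P/ω = 42.8×10³ / 106.0 = 403.8 N·m.
J = πd⁴/32 = π(0.0268)⁴/32 = 5.065×10^-8 m⁴.
τ_max = T·r/J = 403.8 × 0.0134 / 5.065×10^-8 = 1.068×10^8 Pa.

15.5 ksi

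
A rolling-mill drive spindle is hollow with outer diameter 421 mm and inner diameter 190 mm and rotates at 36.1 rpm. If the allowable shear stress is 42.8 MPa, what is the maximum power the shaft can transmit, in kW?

J = π(d_o⁴ − d_i⁴)/32 = π(0.421⁴ − 0.190⁴)/32 = 2.956×10^-3 m⁴.
T_max = τ_allow·J/r = 4.28×10^7 × 2.956×10^-3 / 0.210 = 601100 N·m.
ω = 2π·36.1/60 = 3.780 rad/s, so P_max = T_max·ω = 2.272×10^6 W.

2270 kW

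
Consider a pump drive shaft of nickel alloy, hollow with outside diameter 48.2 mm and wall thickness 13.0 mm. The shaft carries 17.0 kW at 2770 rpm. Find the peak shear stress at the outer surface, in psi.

ω = 2π·2770/60 = 290.1 rad/s, so T = P/ω = 17.0×10³ / 290.1 = 58.61 N·m.
J = π(d_o⁴ − d_i⁴)/32 = π(0.0482⁴ − 0.0222⁴)/32 = 5.060×10^-7 m⁴.
τ_max = T·r/J = 58.61 × 0.0241 / 5.060×10^-7 = 2.791×10^6 Pa.

405 psi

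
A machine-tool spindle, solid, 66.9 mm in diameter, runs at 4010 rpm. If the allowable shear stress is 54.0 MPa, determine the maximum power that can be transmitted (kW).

J = πd⁴/32 = π(0.0669)⁴/32 = 1.967×10^-6 m⁴.
T_max = τ_allow·J/r = 5.40×10^7 × 1.967×10^-6 / 0.0335 = 3175 N·m.
ω = 2π·4010/60 = 419.9 rad/s, so P_max = T_max·ω = 1.333×10^6 W.

1330 kW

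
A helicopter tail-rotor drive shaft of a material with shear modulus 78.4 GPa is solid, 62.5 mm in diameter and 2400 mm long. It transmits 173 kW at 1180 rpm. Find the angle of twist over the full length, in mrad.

28.6 mrad

ω = 2π·1180/60 = 123.6 rad/s, so T = P/ω = 173×10³ / 123.6 = 1400 N·m.
J = πd⁴/32 = π(0.0625)⁴/32 = 1.498×10^-6 m⁴.
θ = T·L/(G·J) = 1400 × 2.40 / (78.4×10⁹ × 1.498×10^-6) = 0.02861 rad.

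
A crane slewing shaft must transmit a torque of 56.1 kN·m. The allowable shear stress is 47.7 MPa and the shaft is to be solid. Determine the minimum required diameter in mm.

182 mm

For a solid shaft τ_max = 16T/(πd³), so d = (16T/(π τ_allow))^(1/3) = (16·56100/(π·4.77×10^7))^(1/3) = 0.1816 m.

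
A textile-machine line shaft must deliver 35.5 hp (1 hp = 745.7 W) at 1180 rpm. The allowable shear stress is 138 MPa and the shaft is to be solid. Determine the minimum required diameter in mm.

19.9 mm

ω = 2π·1180/60 = 123.6 rad/s, so T = P/ω = 35.5×745.7 / 123.6 = 214.2 N·m.
For a solid shaft τ_max = 16T/(πd³), so d = (16T/(π τ_allow))^(1/3) = (16·214.2/(π·1.38×10^8))^(1/3) = 0.01992 m.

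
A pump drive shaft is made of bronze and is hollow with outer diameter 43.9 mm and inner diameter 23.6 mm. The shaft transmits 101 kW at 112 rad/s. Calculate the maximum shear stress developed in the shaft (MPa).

ω = 112 rad/s, so T = P/ω = 101×10³ / 112.0 = 901.8 N·m.
J = π(d_o⁴ − d_i⁴)/32 = π(0.0439⁴ − 0.0236⁴)/32 = 3.342×10^-7 m⁴.
τ_max = T·r/J = 901.8 × 0.0220 / 3.342×10^-7 = 5.923×10^7 Pa.

59.2 MPa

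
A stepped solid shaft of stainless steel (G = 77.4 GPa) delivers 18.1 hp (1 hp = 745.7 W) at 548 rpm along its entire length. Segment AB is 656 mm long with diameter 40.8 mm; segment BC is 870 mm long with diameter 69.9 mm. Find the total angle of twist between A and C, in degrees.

0.484°

ω = 2π·548/60 = 57.39 rad/s, so T = P/ω = 18.1×745.7 / 57.39 = 235.2 N·m.
J_AB = π(0.0408)⁴/32 = 2.72×10^-7 m⁴; J_BC = π(0.0699)⁴/32 = 2.34×10^-6 m⁴.
θ = (T/G)·Σ L_i/J_i = (235.2/77.4×10⁹)·(0.656/2.72×10^-7 + 0.870/2.34×10^-6) = 8.455×10^-3 rad.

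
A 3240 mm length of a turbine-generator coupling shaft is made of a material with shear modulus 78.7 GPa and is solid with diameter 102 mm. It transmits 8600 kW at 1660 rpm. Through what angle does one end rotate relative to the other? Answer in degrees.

11.0°

ω = 2π·1660/60 = 173.8 rad/s, so T = P/ω = 8600×10³ / 173.8 = 49470 N·m.
J = πd⁴/32 = π(0.102)⁴/32 = 1.063×10^-5 m⁴.
θ = T·L/(G·J) = 49470 × 3.24 / (78.7×10⁹ × 1.063×10^-5) = 0.1917 rad.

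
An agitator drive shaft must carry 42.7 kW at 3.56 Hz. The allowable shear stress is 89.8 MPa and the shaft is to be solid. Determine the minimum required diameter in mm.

47.7 mm

ω = 2π·3.56 = 22.37 rad/s, so T = P/ω = 42.7×10³ / 22.37 = 1909 N·m.
For a solid shaft τ_max = 16T/(πd³), so d = (16T/(π τ_allow))^(1/3) = (16·1909/(π·8.98×10^7))^(1/3) = 0.04766 m.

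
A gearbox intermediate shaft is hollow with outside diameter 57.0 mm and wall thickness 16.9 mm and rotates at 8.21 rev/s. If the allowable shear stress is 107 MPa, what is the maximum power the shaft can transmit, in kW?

J = π(d_o⁴ − d_i⁴)/32 = π(0.0570⁴ − 0.0232⁴)/32 = 1.008×10^-6 m⁴.
T_max = τ_allow·J/r = 1.07×10^8 × 1.008×10^-6 / 0.0285 = 3784 N·m.
ω = 2π·8.21 = 51.58 rad/s, so P_max = T_max·ω = 1.952×10^5 W.

195 kW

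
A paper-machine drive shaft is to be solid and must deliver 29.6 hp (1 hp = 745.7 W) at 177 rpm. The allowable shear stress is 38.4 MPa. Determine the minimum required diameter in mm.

ω = 2π·177/60 = 18.54 rad/s, so T = P/ω = 29.6×745.7 / 18.54 = 1191 N·m.
For a solid shaft τ_max = 16T/(πd³), so d = (16T/(π τ_allow))^(1/3) = (16·1191/(π·3.84×10^7))^(1/3) = 0.05405 m.

54.1 mm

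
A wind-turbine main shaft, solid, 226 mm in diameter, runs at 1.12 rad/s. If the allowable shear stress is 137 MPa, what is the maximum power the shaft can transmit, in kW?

J = πd⁴/32 = π(0.226)⁴/32 = 2.561×10^-4 m⁴.
T_max = τ_allow·J/r = 1.37×10^8 × 2.561×10^-4 / 0.113 = 310500 N·m.
ω = 1.12 rad/s, so P_max = T_max·ω = 3.478×10^5 W.

348 kW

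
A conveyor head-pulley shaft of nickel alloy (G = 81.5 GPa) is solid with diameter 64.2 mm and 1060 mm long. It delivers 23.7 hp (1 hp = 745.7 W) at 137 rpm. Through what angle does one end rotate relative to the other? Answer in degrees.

0.550°

ω = 2π·137/60 = 14.35 rad/s, so T = P/ω = 23.7×745.7 / 14.35 = 1232 N·m.
J = πd⁴/32 = π(0.0642)⁴/32 = 1.668×10^-6 m⁴.
θ = T·L/(G·J) = 1232 × 1.06 / (81.5×10⁹ × 1.668×10^-6) = 9.607×10^-3 rad.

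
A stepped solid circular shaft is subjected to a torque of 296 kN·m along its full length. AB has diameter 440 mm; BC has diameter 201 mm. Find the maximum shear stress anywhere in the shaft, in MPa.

Under the same torque, τ_max = 16T/(πd³) is largest where d is smallest — segment BC (d = 201 mm).
τ_max = 16·296000/(π·(0.201)³) = 1.856×10^8 Pa.

186 MPa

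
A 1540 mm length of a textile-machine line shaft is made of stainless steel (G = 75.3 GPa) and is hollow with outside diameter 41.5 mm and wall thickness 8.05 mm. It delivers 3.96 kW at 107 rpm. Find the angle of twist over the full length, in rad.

0.0289 rad

ω = 2π·107/60 = 11.21 rad/s, so T = P/ω = 3.96×10³ / 11.21 = 353.4 N·m.
J = π(d_o⁴ − d_i⁴)/32 = π(0.0415⁴ − 0.0254⁴)/32 = 2.503×10^-7 m⁴.
θ = T·L/(G·J) = 353.4 × 1.54 / (75.3×10⁹ × 2.503×10^-7) = 0.02887 rad.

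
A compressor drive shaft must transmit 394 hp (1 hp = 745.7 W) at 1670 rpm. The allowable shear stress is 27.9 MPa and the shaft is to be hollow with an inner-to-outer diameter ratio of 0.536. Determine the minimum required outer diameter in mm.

69.4 mm

ω = 2π·1670/60 = 174.9 rad/s, so T = P/ω = 394×745.7 / 174.9 = 1680 N·m.
For a hollow shaft with d_i/d_o = 0.536: τ_max = 16T/(π d_o³ (1−k⁴)), so d_o = [16T/(π τ_allow (1−k⁴))]^(1/3) = [16·1680/(π·2.79×10^7·0.9175)]^(1/3) = 0.06940 m.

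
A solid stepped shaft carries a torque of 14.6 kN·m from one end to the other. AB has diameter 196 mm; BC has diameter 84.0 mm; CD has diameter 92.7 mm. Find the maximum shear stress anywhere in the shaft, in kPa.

Under the same torque, τ_max = 16T/(πd³) is largest where d is smallest — segment BC (d = 84.0 mm).
τ_max = 16·14600/(π·(0.0840)³) = 1.255×10^8 Pa.

125000 kPa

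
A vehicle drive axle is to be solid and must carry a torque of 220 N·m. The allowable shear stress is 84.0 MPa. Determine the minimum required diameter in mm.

For a solid shaft τ_max = 16T/(πd³), so d = (16T/(π τ_allow))^(1/3) = (16·220.0/(π·8.40×10^7))^(1/3) = 0.02372 m.

23.7 mm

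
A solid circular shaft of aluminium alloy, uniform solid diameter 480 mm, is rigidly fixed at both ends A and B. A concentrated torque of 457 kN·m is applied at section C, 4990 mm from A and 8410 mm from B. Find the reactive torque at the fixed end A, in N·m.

287000 N·m

With uniform GJ and both ends fixed, compatibility θ_AC = θ_CB gives T_A·a = T_B·b, together with T_A + T_B = T₀.
T_A = T₀·b/(a+b) = 457000·8410/13400 = 286800 N·m; T_B = 170200 N·m.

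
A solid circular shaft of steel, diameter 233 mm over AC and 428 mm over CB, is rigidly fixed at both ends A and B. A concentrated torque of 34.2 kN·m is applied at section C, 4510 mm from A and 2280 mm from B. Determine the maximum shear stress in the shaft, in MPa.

Compatibility: T_A·a/J_AC = T_B·b/J_CB with T_A + T_B = T₀.
J_AC = 2.89×10^-4 m⁴, J_CB = 3.29×10^-3 m⁴, so T_A = T₀·(J_AC/a)/((J_AC/a)+(J_CB/b)) = 1454 N·m, T_B = 32750 N·m.
τ in each portion: τ_AC = 5.85×10^5 Pa, τ_CB = 2.13×10^6 Pa; maximum is in CB.
τ_max = T_CB·r/J = 32750·0.214/3.29×10^-3 = 2.127×10^6 Pa.

2.13 MPa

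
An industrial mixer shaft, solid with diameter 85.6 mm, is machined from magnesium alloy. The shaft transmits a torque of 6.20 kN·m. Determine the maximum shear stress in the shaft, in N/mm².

J = πd⁴/32 = π(0.0856)⁴/32 = 5.271×10^-6 m⁴.
τ_max = T·r/J = 6200 × 0.0428 / 5.271×10^-6 = 5.034×10^7 Pa.

50.3 N/mm²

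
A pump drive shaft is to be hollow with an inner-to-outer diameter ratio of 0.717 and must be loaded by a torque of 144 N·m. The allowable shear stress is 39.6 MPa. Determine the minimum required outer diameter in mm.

29.3 mm

For a hollow shaft with d_i/d_o = 0.717: τ_max = 16T/(π d_o³ (1−k⁴)), so d_o = [16T/(π τ_allow (1−k⁴))]^(1/3) = [16·144.0/(π·3.96×10^7·0.7357)]^(1/3) = 0.02931 m.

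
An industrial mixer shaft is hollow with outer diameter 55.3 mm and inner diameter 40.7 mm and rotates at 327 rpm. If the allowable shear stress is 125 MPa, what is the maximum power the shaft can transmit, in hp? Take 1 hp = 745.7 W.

135 hp

J = π(d_o⁴ − d_i⁴)/32 = π(0.0553⁴ − 0.0407⁴)/32 = 6.487×10^-7 m⁴.
T_max = τ_allow·J/r = 1.25×10^8 × 6.487×10^-7 / 0.0276 = 2933 N·m.
ω = 2π·327/60 = 34.24 rad/s, so P_max = T_max·ω = 1.004×10^5 W.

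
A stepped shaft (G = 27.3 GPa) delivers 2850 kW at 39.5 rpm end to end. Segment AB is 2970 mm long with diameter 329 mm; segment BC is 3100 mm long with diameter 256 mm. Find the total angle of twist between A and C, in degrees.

14.4°

ω = 2π·39.5/60 = 4.136 rad/s, so T = P/ω = 2850×10³ / 4.136 = 689000 N·m.
J_AB = π(0.329)⁴/32 = 1.15×10^-3 m⁴; J_BC = π(0.256)⁴/32 = 4.22×10^-4 m⁴.
θ = (T/G)·Σ L_i/J_i = (689000/27.3×10⁹)·(2.97/1.15×10^-3 + 3.10/4.22×10^-4) = 0.2507 rad.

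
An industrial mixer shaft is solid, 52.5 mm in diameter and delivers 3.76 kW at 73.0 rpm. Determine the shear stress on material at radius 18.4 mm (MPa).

ω = 2π·73.0/60 = 7.645 rad/s, so T = P/ω = 3.76×10³ / 7.645 = 491.9 N·m.
J = πd⁴/32 = π(0.0525)⁴/32 = 7.458×10^-7 m⁴.
Shear stress varies linearly with radius: τ = T·r/J = 491.9 × 0.0184 / 7.458×10^-7 = 1.213×10^7 Pa.

12.1 MPa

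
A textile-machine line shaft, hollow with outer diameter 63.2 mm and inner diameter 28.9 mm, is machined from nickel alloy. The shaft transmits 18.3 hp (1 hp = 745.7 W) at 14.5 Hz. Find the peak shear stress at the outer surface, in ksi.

0.458 ksi

ω = 2π·14.5 = 91.11 rad/s, so T = P/ω = 18.3×745.7 / 91.11 = 149.8 N·m.
J = π(d_o⁴ − d_i⁴)/32 = π(0.0632⁴ − 0.0289⁴)/32 = 1.498×10^-6 m⁴.
τ_max = T·r/J = 149.8 × 0.0316 / 1.498×10^-6 = 3.160×10^6 Pa.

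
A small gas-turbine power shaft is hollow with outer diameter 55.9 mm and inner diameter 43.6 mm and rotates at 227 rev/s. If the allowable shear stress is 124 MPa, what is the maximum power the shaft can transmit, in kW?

J = π(d_o⁴ − d_i⁴)/32 = π(0.0559⁴ − 0.0436⁴)/32 = 6.039×10^-7 m⁴.
T_max = τ_allow·J/r = 1.24×10^8 × 6.039×10^-7 / 0.0279 = 2679 N·m.
ω = 2π·227 = 1426 rad/s, so P_max = T_max·ω = 3.821×10^6 W.

3820 kW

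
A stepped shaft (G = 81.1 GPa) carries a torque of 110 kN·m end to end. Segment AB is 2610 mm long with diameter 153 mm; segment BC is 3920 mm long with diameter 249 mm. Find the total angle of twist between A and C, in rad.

J_AB = π(0.153)⁴/32 = 5.38×10^-5 m⁴; J_BC = π(0.249)⁴/32 = 3.77×10^-4 m⁴.
θ = (T/G)·Σ L_i/J_i = (110000/81.1×10⁹)·(2.61/5.38×10^-5 + 3.92/3.77×10^-4) = 0.07989 rad.

0.0799 rad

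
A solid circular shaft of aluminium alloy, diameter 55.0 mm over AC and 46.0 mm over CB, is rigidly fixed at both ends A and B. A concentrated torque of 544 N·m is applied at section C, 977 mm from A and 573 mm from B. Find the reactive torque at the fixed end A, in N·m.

Compatibility: T_A·a/J_AC = T_B·b/J_CB with T_A + T_B = T₀.
J_AC = 8.98×10^-7 m⁴, J_CB = 4.40×10^-7 m⁴, so T_A = T₀·(J_AC/a)/((J_AC/a)+(J_CB/b)) = 296.6 N·m, T_B = 247.4 N·m.

297 N·m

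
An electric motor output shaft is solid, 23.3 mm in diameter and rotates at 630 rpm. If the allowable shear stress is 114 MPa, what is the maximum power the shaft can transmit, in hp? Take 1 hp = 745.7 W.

25.0 hp

J = πd⁴/32 = π(0.0233)⁴/32 = 2.894×10^-8 m⁴.
T_max = τ_allow·J/r = 1.14×10^8 × 2.894×10^-8 / 0.0117 = 283.1 N·m.
ω = 2π·630/60 = 65.97 rad/s, so P_max = T_max·ω = 1.868×10^4 W.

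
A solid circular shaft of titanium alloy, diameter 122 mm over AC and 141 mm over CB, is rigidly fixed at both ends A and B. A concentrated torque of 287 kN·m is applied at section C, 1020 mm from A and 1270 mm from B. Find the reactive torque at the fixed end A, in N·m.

Compatibility: T_A·a/J_AC = T_B·b/J_CB with T_A + T_B = T₀.
J_AC = 2.17×10^-5 m⁴, J_CB = 3.88×10^-5 m⁴, so T_A = T₀·(J_AC/a)/((J_AC/a)+(J_CB/b)) = 118000 N·m, T_B = 169000 N·m.

118000 N·m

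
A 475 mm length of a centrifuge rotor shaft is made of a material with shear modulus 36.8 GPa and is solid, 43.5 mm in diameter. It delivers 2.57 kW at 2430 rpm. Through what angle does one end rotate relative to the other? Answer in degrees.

ω = 2π·2430/60 = 254.5 rad/s, so T = P/ω = 2.57×10³ / 254.5 = 10.10 N·m.
J = πd⁴/32 = π(0.0435)⁴/32 = 3.515×10^-7 m⁴.
θ = T·L/(G·J) = 10.10 × 0.475 / (36.8×10⁹ × 3.515×10^-7) = 3.708×10^-4 rad.

0.0212°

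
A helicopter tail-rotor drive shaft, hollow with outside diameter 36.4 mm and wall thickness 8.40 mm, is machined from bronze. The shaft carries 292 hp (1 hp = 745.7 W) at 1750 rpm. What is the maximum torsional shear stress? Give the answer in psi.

19900 psi

ω = 2π·1750/60 = 183.3 rad/s, so T = P/ω = 292×745.7 / 183.3 = 1188 N·m.
J = π(d_o⁴ − d_i⁴)/32 = π(0.0364⁴ − 0.0196⁴)/32 = 1.579×10^-7 m⁴.
τ_max = T·r/J = 1188 × 0.0182 / 1.579×10^-7 = 1.370×10^8 Pa.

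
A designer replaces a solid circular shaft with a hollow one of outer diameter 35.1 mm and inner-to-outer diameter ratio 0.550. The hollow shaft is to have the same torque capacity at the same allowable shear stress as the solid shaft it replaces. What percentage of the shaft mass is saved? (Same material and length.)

Equal τ_max and T ⇒ the solid shaft needs d_s³ = d_o³(1−k⁴), so d_s = 35.1·(1−0.550⁴)^(1/3) = 33.99 mm.
Area ratio A_h/A_s = d_o²(1−k²)/d_s² = (1−k²)/(1−k⁴)^(2/3) = 0.7436.
Mass saving = 1 − 0.7436 = 25.6 %.

25.6 %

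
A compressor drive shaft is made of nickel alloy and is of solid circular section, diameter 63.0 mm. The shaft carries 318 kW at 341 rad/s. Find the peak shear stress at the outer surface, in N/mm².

ω = 341 rad/s, so T = P/ω = 318×10³ / 341.0 = 932.6 N·m.
J = πd⁴/32 = π(0.0630)⁴/32 = 1.547×10^-6 m⁴.
τ_max = T·r/J = 932.6 × 0.0315 / 1.547×10^-6 = 1.899×10^7 Pa.

19.0 N/mm²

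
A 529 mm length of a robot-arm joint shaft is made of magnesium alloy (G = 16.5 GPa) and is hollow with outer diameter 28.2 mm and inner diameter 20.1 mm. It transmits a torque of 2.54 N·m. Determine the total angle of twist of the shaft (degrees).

J = π(d_o⁴ − d_i⁴)/32 = π(0.0282⁴ − 0.0201⁴)/32 = 4.606×10^-8 m⁴.
θ = T·L/(G·J) = 2.540 × 0.529 / (16.5×10⁹ × 4.606×10^-8) = 1.768×10^-3 rad.

0.101°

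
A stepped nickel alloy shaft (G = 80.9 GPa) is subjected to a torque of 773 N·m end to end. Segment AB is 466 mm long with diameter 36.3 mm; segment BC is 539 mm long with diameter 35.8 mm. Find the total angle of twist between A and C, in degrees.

3.33°

J_AB = π(0.0363)⁴/32 = 1.70×10^-7 m⁴; J_BC = π(0.0358)⁴/32 = 1.61×10^-7 m⁴.
θ = (T/G)·Σ L_i/J_i = (773.0/80.9×10⁹)·(0.466/1.70×10^-7 + 0.539/1.61×10^-7) = 0.05806 rad.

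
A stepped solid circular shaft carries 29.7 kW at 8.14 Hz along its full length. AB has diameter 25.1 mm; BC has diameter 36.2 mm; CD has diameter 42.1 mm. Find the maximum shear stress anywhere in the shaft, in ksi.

ω = 2π·8.14 = 51.15 rad/s, so T = P/ω = 29.7×10³ / 51.15 = 580.7 N·m.
Under the same torque, τ_max = 16T/(πd³) is largest where d is smallest — segment AB (d = 25.1 mm).
τ_max = 16·580.7/(π·(0.0251)³) = 1.870×10^8 Pa.

27.1 ksi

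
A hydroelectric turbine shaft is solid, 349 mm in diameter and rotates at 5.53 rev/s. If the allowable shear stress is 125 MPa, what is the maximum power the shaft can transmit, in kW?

36300 kW

J = πd⁴/32 = π(0.349)⁴/32 = 1.456×10^-3 m⁴.
T_max = τ_allow·J/r = 1.25×10^8 × 1.456×10^-3 / 0.174 = 1.043e6 N·m.
ω = 2π·5.53 = 34.75 rad/s, so P_max = T_max·ω = 3.625×10^7 W.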